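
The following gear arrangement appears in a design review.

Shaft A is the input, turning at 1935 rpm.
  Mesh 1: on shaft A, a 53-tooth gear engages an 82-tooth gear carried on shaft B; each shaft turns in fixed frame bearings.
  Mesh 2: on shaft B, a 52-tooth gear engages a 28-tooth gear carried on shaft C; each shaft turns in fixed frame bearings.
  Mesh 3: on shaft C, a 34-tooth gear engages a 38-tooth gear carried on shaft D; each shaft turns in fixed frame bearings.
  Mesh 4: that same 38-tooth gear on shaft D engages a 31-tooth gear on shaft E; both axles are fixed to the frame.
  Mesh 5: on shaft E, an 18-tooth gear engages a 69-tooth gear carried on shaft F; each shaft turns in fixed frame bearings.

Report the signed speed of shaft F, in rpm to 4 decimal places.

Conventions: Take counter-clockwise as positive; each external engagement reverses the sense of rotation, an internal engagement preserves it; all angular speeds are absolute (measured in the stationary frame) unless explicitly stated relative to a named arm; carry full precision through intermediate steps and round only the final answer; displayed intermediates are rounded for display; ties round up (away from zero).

-664.5519 rpm

recognized (6 fixed axles, 5 meshes): fixed-axis compound train
mesh 1 [53T→82T]: ω = 1935.0000×53/82 = 1250.6707 rpm, sense flips to −
mesh 2 [52T→28T]: ω = 1250.6707×52/28 = 2322.6742 rpm, sense flips to +
mesh 3 [34T→38T]: ω = 2322.6742×34/38 = 2078.1822 rpm, sense flips to −
mesh 4 [38T→31T]: ω = 2078.1822×38/31 = 2547.4491 rpm, sense flips to +
mesh 5 [18T→69T]: ω = 2547.4491×18/69 = 664.5519 rpm, sense flips to −
signed output speed = -664.5519 rpm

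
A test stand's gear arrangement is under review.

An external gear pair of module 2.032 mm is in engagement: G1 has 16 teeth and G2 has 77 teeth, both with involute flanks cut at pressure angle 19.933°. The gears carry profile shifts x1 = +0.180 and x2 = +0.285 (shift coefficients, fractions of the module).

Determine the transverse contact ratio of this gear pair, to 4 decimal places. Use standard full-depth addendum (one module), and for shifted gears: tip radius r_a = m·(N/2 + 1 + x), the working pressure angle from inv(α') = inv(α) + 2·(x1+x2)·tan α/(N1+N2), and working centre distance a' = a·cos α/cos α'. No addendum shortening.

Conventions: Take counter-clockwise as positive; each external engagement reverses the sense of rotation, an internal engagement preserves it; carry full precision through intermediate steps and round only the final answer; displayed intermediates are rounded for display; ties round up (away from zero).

recognized (one external pair, fixed centres): single-mesh tooth geometry, m = 2.032, N1 = 16, N2 = 77
base radii: r_b1 = 15.282134, r_b2 = 73.545272
tip radii: r_a1 = 18.653760, r_a2 = 80.843120
inv(α') = inv(19.933°) + 2·(+0.180+0.285)·tan α/(16+77) = 0.01837650  ⇒  α' = 21.39300°
a' = a·cos α / cos α' = 94.4880·cos 19.933°/cos 21.39300° = 95.400461
action lengths: √(r_a1²−r_b1²) = 10.696688, √(r_a2²−r_b2²) = 33.566398
base pitch p_b = π·m·cos α = 6.001280
CR = (10.696688 + 33.566398 − 95.400461·sin 21.39300°)/6.001280 = 1.577084
contact ratio ≈ 1.5771

1.5771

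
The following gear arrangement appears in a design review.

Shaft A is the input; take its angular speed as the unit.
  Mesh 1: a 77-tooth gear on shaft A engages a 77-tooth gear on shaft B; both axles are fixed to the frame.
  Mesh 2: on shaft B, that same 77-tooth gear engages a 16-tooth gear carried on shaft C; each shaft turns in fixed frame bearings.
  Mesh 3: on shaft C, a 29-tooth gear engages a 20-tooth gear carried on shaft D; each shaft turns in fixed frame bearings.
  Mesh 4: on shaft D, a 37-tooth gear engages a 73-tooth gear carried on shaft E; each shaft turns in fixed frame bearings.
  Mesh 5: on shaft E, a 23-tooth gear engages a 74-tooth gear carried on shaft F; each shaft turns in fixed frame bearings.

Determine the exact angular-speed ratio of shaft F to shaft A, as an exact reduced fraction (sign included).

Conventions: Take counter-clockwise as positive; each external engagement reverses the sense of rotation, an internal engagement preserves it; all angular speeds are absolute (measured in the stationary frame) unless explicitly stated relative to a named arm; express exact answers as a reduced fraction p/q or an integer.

-51359/46720

class = fixed-axis compound train [5 meshes; 5 ratios multiply, 5 sense flips]
mesh 1 [77T→77T]: running ratio 1, sense −
mesh 2 [77T→16T]: running ratio 77/16, sense +
mesh 3 [29T→20T]: running ratio 2233/320, sense −
mesh 4 [37T→73T]: running ratio 82621/23360, sense +
mesh 5 [23T→74T]: running ratio 51359/46720, sense −
ω_out/ω_in = -51359/46720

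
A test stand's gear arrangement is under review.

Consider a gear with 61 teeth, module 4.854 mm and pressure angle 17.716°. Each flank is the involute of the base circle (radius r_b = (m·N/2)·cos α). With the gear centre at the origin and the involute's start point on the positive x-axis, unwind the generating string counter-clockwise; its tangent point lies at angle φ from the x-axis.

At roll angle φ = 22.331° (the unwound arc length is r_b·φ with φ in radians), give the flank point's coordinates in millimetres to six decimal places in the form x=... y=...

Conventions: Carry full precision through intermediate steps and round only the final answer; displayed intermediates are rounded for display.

recognized (one wheel, involute flank): single-mesh tooth geometry, m = 4.854, N = 61
pitch radius r_p = m·N/2 = 4.854·61/2 = 148.047000
base radius r_b = r_p·cos α = 148.047000·cos 17.716° = 141.026099
roll angle φ = 22.331° = 0.38974948 rad
x = r_b·(cos φ + φ·sin φ) = 151.334007
y = r_b·(sin φ − φ·cos φ) = 2.741090

x=151.334007 y=2.741090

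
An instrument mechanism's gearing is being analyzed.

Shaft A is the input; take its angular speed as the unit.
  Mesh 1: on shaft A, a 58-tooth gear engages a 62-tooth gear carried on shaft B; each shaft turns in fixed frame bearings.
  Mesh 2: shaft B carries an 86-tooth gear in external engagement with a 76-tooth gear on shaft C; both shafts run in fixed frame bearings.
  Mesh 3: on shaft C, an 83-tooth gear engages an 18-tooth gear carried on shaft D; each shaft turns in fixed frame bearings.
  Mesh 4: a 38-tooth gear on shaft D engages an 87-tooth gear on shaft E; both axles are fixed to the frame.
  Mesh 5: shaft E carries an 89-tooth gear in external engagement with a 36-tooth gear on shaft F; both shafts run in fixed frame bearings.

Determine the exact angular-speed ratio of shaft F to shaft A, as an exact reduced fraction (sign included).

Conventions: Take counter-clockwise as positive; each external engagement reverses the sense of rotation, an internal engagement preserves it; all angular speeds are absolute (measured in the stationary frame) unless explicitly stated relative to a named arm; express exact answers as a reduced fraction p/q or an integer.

-317641/60264

class = fixed-axis compound train [5 meshes; 5 ratios multiply, 5 sense flips]
mesh 1 [58T→62T]: running ratio 29/31, sense −
mesh 2 [86T→76T]: running ratio 1247/1178, sense +
mesh 3 [83T→18T]: running ratio 103501/21204, sense −
mesh 4 [38T→87T]: running ratio 3569/1674, sense +
mesh 5 [89T→36T]: running ratio 317641/60264, sense −
ω_out/ω_in = -317641/60264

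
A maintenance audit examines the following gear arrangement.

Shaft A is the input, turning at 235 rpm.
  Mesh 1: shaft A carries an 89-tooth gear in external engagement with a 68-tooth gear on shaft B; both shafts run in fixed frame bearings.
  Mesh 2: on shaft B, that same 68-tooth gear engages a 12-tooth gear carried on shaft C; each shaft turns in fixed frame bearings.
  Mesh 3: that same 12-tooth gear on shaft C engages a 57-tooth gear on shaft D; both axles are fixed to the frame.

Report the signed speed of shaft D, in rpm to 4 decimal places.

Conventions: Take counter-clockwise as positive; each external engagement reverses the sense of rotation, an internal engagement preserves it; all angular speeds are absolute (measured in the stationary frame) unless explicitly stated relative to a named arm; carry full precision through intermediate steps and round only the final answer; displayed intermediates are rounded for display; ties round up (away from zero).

class = fixed-axis compound train [3 meshes; 3 ratios multiply, 3 sense flips]
mesh 1 [89T→68T]: ω = 235.0000×89/68 = 307.5735 rpm, sense flips to −
mesh 2 [68T→12T]: ω = 307.5735×68/12 = 1742.9167 rpm, sense flips to +
mesh 3 [12T→57T]: ω = 1742.9167×12/57 = 366.9298 rpm, sense flips to −
signed output speed = -366.9298 rpm

-366.9298 rpm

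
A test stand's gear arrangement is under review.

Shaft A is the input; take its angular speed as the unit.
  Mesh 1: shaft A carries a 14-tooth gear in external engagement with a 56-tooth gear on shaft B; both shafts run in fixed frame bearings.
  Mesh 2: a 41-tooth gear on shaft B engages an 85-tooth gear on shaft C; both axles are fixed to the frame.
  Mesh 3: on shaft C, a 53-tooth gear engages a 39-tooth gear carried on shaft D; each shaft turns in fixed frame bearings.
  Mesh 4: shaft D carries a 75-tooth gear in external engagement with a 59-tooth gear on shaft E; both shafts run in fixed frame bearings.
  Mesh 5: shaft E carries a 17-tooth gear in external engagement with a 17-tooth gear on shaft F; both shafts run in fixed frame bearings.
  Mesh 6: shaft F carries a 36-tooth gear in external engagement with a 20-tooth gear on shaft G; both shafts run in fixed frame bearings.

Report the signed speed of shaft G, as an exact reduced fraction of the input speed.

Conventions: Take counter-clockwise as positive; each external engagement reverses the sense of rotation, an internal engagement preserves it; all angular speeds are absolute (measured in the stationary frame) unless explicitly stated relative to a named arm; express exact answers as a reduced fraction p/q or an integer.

19557/52156

6-mesh fixed-axis compound train (all bearings frame-fixed)
mesh 1 [14T→56T]: |ω|/ω_in = 1×14/56 = 1/4, sense flips to −
mesh 2 [41T→85T]: |ω|/ω_in = (1/4)×41/85 = 41/340, sense flips to +
mesh 3 [53T→39T]: |ω|/ω_in = (41/340)×53/39 = 2173/13260, sense flips to −
mesh 4 [75T→59T]: |ω|/ω_in = (2173/13260)×75/59 = 10865/52156, sense flips to +
mesh 5 [17T→17T]: |ω|/ω_in = (10865/52156)×17/17 = 10865/52156, sense flips to −
mesh 6 [36T→20T]: |ω|/ω_in = (10865/52156)×36/20 = 19557/52156, sense flips to +
signed output speed (× input speed) = 19557/52156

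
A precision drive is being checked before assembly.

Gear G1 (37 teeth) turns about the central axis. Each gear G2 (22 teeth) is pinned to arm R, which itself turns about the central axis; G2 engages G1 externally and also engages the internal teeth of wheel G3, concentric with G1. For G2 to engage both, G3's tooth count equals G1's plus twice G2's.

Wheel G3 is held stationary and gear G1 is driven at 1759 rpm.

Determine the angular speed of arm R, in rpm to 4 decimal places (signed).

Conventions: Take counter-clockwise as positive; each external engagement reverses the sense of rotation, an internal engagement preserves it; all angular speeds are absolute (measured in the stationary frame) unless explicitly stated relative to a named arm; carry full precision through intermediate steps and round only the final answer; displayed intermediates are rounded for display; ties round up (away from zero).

+551.5508 rpm

recognized (axles ride arm R): planetary set, 37/22/81 teeth
normalise by the input: solve with ω_sun = 1, then scale by 1759 rpm
ring teeth: 37 + 2·22 = 81
37(ω_sun−ω_arm) = −81(ω_ring−ω_arm),  ω_ring = 0, ω_sun = 1
37(1−ω_arm) = −81(0−ω_arm)  ⇒  118·ω_arm = 37  ⇒  ω_arm = 37/118
scale: ω_arm = 37/118 × 1759 rpm = +551.5508 rpm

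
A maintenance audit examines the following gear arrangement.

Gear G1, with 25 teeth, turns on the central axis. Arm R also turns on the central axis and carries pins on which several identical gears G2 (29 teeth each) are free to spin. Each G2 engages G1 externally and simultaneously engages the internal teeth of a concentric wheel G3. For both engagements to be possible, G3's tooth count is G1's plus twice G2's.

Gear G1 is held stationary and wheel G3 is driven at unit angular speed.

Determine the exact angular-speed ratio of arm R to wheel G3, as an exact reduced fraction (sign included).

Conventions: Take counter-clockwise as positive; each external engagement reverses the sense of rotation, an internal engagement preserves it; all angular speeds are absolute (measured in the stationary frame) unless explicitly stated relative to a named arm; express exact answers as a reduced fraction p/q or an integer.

83/108

planetary set (25T centre, 29T on arm, 83T internal) — Willis relation
ring teeth: 25 + 2·29 = 83
25(ω_sun−ω_arm) = −83(ω_ring−ω_arm),  ω_sun = 0, ω_ring = 1
25(0−ω_arm) = −83(1−ω_arm)  ⇒  108·ω_arm = 83  ⇒  ω_arm = 83/108
ω_out/ω_in = 83/108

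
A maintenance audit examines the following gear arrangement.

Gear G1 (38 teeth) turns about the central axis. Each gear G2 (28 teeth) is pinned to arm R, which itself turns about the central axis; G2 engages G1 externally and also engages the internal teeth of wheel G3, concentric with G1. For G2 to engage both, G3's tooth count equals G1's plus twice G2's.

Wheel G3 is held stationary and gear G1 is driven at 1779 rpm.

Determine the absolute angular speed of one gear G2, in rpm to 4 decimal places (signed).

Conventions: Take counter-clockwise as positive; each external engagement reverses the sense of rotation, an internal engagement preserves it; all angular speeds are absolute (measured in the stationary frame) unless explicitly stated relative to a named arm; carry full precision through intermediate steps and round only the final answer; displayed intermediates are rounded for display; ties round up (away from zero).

-1207.1786 rpm

topology: planetary set — G1 38T / G2 28T / G3 94T, arm = carrier (Willis)
normalise by the input: solve with ω_sun = 1, then scale by 1779 rpm
ring teeth: 38 + 2·28 = 94
38(ω_sun−ω_arm) = −94(ω_ring−ω_arm),  ω_ring = 0, ω_sun = 1
38(1−ω_arm) = −94(0−ω_arm)  ⇒  132·ω_arm = 38  ⇒  ω_arm = 19/66
sun–planet mesh: 38·(1−19/66) = −28·(ω_p−ω_arm)  ⇒  ω_p−ω_arm = -893/924
ω_p = 19/66 − 893/924 = -19/28
scale: ω_p = -19/28 × 1779 rpm = -1207.1786 rpm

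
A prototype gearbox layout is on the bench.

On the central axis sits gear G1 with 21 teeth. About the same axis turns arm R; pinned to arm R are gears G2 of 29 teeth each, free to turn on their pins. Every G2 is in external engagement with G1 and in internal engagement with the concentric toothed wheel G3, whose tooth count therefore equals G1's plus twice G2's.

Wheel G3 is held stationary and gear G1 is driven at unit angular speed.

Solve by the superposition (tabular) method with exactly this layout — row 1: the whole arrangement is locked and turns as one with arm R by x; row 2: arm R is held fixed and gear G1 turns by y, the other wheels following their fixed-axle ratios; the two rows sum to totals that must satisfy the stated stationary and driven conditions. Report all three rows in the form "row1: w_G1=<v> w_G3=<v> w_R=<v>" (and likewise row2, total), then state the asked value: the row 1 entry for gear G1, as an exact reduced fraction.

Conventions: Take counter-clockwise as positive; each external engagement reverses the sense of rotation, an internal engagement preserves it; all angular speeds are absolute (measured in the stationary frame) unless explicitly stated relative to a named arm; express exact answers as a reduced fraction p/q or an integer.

row1: w_G1=21/100 w_G3=21/100 w_R=21/100
row2: w_G1=79/100 w_G3=-21/100 w_R=0
total: w_G1=1 w_G3=0 w_R=21/100
asked value: 21/100

class = planetary set [G3 = 21+2·29 = 79; Willis about the carrier]
superposition row 1 [locked train]: every member turns x
row 2 — arm fixed, fixed-axis ratios: sun y, ring −(21/79)·y, arm 0
boundary: total ω_ring = x − (21/79)·y = 0 and total ω_sun = x + y = 1  ⇒  y = 79/100, x = 21/100
row 2 ring = −(21/79)·79/100 = -21/100
totals (row 1 + row 2): sun 21/100 + 79/100 = 1, ring 21/100 + (-21/100) = 0, arm 21/100 + 0 = 21/100
asked cell (row1, sun) = 21/100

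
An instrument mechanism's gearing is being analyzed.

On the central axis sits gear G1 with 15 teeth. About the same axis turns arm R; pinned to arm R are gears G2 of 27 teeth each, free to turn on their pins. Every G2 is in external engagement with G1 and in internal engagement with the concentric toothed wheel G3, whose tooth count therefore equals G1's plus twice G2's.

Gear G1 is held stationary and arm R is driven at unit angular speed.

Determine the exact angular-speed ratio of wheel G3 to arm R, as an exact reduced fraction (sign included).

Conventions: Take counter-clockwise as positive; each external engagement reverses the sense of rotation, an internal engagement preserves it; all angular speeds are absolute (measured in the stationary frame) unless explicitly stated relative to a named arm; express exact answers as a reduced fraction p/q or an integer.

class = planetary set [G3 = 15+2·27 = 69; Willis about the carrier]
ring teeth: 15 + 2·27 = 69
15(ω_sun−ω_arm) = −69(ω_ring−ω_arm),  ω_sun = 0, ω_arm = 1
ω_ring = 1 − (15/69)(0−1) = 28/23
ω_out/ω_in = 28/23

28/23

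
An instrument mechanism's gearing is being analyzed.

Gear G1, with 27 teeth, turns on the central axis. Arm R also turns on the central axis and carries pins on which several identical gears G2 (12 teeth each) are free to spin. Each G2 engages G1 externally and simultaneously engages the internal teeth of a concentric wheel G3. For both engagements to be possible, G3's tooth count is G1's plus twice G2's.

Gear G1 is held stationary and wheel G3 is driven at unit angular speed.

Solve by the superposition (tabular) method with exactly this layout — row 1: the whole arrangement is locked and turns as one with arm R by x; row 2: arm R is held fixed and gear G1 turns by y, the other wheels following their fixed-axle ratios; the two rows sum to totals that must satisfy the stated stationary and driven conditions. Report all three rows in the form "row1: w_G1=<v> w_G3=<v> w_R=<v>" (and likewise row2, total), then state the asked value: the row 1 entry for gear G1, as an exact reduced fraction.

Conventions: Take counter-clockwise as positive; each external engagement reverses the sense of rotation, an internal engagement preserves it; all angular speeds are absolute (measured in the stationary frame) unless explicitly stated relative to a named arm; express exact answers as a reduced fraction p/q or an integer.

recognized (axles ride arm R): planetary set, 27/12/51 teeth
row 1: whole set turns with the arm by x
row 2 — arm fixed, fixed-axis ratios: sun y, ring −(27/51)·y, arm 0
boundary: total ω_sun = x + y = 0 and total ω_ring = x − (27/51)·y = 1  ⇒  y = -17/26, x = 17/26
row 2 ring = −(27/51)·(-17/26) = 9/26
totals (row 1 + row 2): sun 17/26 + (-17/26) = 0, ring 17/26 + 9/26 = 1, arm 17/26 + 0 = 17/26
asked cell (row1, sun) = 17/26

row1: w_G1=17/26 w_G3=17/26 w_R=17/26
row2: w_G1=-17/26 w_G3=9/26 w_R=0
total: w_G1=0 w_G3=1 w_R=17/26
asked value: 17/26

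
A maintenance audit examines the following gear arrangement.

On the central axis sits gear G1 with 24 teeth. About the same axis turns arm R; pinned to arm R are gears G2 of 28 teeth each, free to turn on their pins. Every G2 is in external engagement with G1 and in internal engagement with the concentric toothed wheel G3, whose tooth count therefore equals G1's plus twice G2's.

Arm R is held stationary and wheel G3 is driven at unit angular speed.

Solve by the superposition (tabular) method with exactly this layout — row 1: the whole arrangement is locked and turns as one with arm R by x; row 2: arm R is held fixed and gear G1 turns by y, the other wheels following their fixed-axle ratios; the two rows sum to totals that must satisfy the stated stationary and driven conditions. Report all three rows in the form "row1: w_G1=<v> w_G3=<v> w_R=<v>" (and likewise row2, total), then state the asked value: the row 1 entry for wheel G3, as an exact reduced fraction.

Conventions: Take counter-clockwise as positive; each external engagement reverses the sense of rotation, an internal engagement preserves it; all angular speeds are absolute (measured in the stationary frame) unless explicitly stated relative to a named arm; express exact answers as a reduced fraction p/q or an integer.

row1: w_G1=0 w_G3=0 w_R=0
row2: w_G1=-10/3 w_G3=1 w_R=0
total: w_G1=-10/3 w_G3=1 w_R=0
asked value: 0

topology: planetary set — G1 24T / G2 28T / G3 80T, arm = carrier (Willis)
row 1 (train locked, turned with arm): all members turn x
row 2 — arm fixed, fixed-axis ratios: sun y, ring −(24/80)·y, arm 0
boundary: total ω_arm = x = 0 and total ω_ring = x − (24/80)·y = 1  ⇒  y = -10/3, x = 0
row 2 ring = −(24/80)·(-10/3) = 1
totals (row 1 + row 2): sun 0 + (-10/3) = -10/3, ring 0 + 1 = 1, arm 0 + 0 = 0
asked cell (row1, ring) = 0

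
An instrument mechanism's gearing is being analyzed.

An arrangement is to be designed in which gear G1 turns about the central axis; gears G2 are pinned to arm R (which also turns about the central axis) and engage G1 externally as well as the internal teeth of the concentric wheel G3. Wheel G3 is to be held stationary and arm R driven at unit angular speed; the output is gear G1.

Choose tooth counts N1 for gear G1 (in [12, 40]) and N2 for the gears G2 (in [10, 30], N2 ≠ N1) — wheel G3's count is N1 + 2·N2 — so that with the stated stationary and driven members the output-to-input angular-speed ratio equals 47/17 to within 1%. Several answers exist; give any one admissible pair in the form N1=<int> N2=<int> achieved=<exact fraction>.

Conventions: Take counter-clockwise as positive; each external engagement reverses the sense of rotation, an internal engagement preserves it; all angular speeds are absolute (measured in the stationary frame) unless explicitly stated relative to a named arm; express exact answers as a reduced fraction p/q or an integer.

design class (target 47/17): planetary set
Willis with ω_ring = 0: ω_sun/ω_arm = (N1+N3)/N1; set equal to 47/17  ⇒  N3/N1 = 47/17 − 1 = 30/17
N3 = N1 + 2·N2  ⇒  N2/N1 = (N3/N1 − 1)/2 = (30/17 − 1)/2 = 13/34
smallest multiple with N1 ≥ 12 and N2 ≥ 10: k = 1  ⇒  N1 = 1·34 = 34, N2 = 1·13 = 13 (N1 ≤ 40, N2 ≤ 30, N2 ≠ N1 ✓), N3 = 34 + 2·13 = 60
check: (N1+N3)/N1 with N1 = 34, N3 = 60 gives 47/17; |achieved − target| = 0 ≤ 47/1700 ✓

N1=34 N2=13 achieved=47/17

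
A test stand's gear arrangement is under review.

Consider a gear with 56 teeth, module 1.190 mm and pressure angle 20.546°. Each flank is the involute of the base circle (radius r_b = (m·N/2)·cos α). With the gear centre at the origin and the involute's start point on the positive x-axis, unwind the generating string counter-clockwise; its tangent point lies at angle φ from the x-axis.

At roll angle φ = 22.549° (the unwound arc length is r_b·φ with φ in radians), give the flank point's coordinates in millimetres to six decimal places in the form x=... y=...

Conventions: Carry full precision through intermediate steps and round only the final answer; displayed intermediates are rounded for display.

x=33.524028 y=0.624185

recognized (one wheel, involute flank): single-mesh tooth geometry, m = 1.190, N = 56
pitch radius r_p = m·N/2 = 1.190·56/2 = 33.320000
base radius r_b = r_p·cos α = 33.320000·cos 20.546° = 31.200539
roll angle φ = 22.549° = 0.39355429 rad
x = r_b·(cos φ + φ·sin φ) = 33.524028
y = r_b·(sin φ − φ·cos φ) = 0.624185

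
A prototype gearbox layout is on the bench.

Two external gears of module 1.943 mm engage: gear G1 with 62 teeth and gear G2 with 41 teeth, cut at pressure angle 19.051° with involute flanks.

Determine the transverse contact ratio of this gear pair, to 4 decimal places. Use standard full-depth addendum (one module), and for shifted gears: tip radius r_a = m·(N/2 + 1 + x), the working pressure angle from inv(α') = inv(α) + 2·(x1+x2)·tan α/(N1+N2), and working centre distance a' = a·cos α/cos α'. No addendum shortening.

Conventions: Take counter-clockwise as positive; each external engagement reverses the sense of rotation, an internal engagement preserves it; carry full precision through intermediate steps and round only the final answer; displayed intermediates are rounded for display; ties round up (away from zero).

1.8069

topology: single-mesh involute geometry — m = 1.943, 62T/41T pair
base radii: r_b1 = 56.933943, r_b2 = 37.649865
tip radii: r_a1 = 62.176000, r_a2 = 41.774500
no profile shift: α' = α, a' = a
action lengths: √(r_a1²−r_b1²) = 24.987620, √(r_a2²−r_b2²) = 18.099627
base pitch p_b = π·m·cos α = 5.769782
CR = (24.987620 + 18.099627 − 100.064500·sin 19.05100°)/5.769782 = 1.806867
contact ratio ≈ 1.8069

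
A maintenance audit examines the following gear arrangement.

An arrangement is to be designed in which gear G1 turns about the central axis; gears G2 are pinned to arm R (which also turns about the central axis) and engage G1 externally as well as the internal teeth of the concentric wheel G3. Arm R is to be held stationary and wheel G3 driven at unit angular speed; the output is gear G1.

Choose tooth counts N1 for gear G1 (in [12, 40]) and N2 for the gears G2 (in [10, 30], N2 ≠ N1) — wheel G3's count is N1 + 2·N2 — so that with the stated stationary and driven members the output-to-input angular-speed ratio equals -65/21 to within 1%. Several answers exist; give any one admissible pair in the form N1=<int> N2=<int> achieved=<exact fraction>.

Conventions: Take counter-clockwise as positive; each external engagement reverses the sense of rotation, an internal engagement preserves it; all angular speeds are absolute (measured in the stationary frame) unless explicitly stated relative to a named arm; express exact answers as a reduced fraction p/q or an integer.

N1=21 N2=22 achieved=-65/21

design class (target -65/21): planetary set
Willis with ω_arm = 0: ω_sun/ω_ring = −N3/N1; set equal to -65/21  ⇒  N3/N1 = −(-65/21) = 65/21
N3 = N1 + 2·N2  ⇒  N2/N1 = (N3/N1 − 1)/2 = (65/21 − 1)/2 = 22/21
smallest multiple with N1 ≥ 12 and N2 ≥ 10: k = 1  ⇒  N1 = 1·21 = 21, N2 = 1·22 = 22 (N1 ≤ 40, N2 ≤ 30, N2 ≠ N1 ✓), N3 = 21 + 2·22 = 65
check: −N3/N1 with N1 = 21, N3 = 65 gives -65/21; |achieved − target| = 0 ≤ 13/420 ✓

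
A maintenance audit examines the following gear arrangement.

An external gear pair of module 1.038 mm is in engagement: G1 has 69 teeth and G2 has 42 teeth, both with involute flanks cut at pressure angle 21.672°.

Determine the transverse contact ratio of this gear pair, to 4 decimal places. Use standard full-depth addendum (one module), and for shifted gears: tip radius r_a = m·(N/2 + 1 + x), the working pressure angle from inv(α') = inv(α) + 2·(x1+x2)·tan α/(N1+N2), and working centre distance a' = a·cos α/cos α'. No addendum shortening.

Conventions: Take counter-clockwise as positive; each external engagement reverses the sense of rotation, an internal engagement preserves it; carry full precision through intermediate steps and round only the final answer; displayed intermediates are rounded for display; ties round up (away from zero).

recognized (one external pair, fixed centres): single-mesh tooth geometry, m = 1.038, N1 = 69, N2 = 42
base radii: r_b1 = 33.279633, r_b2 = 20.257168
tip radii: r_a1 = 36.849000, r_a2 = 22.836000
no profile shift: α' = α, a' = a
action lengths: √(r_a1²−r_b1²) = 15.821340, √(r_a2²−r_b2²) = 10.541823
base pitch p_b = π·m·cos α = 3.030465
CR = (15.821340 + 10.541823 − 57.609000·sin 21.67200°)/3.030465 = 1.679142
contact ratio ≈ 1.6791

1.6791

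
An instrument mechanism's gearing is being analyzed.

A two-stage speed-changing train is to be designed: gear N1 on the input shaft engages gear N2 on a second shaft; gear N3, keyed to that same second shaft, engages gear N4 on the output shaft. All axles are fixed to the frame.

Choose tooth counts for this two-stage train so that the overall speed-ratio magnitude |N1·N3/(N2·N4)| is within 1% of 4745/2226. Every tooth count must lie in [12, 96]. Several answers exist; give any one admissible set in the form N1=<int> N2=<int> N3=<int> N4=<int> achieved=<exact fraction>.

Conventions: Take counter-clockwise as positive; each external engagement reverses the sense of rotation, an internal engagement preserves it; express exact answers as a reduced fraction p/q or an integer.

N1=65 N2=42 N3=73 N4=53 achieved=4745/2226

2-stage fixed-axis compound train for ratio 4745/2226
target = 4745/2226 in lowest terms: an exact hit needs N1·N3 = k·4745 and N2·N4 = k·2226 for one integer k, every count in [12, 96]; additionally prefer no 1:1 stage (N1 ≠ N2, N3 ≠ N4)
k = 1: N1·N3 = 4745 = 65·73, N2·N4 = 2226 = 42·53
achieved = 65·73/(42·53) = 4745/2226; |achieved − target| = 0 ≤ 949/44520 ✓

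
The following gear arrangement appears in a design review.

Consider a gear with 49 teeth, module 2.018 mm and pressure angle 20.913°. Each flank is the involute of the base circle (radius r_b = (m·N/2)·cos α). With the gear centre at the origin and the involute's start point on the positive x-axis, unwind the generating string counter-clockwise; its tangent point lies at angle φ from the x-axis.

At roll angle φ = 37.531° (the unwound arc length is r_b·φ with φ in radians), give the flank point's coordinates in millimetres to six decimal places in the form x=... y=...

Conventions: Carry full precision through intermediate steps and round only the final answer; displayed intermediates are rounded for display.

topology: single-mesh involute geometry — m = 2.018, N = 49
pitch radius r_p = m·N/2 = 2.018·49/2 = 49.441000
base radius r_b = r_p·cos α = 49.441000·cos 20.913° = 46.184000
roll angle φ = 37.531° = 0.65503952 rad
x = r_b·(cos φ + φ·sin φ) = 55.054458
y = r_b·(sin φ − φ·cos φ) = 4.144027

x=55.054458 y=4.144027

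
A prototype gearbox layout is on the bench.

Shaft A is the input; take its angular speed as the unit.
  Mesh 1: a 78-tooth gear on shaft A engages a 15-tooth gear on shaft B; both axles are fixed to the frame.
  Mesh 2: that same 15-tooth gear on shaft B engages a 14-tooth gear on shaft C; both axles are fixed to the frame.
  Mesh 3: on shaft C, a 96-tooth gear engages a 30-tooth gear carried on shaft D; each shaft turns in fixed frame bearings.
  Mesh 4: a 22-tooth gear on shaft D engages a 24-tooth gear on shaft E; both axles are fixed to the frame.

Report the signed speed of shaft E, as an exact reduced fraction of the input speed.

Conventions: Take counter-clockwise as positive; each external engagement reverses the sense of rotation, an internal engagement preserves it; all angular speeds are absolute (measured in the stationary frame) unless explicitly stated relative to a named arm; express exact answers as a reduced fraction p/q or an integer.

572/35

4-mesh fixed-axis compound train (all bearings frame-fixed)
mesh 1 [78T→15T]: |ω|/ω_in = 1×78/15 = 26/5, sense flips to −
mesh 2 [15T→14T]: |ω|/ω_in = (26/5)×15/14 = 39/7, sense flips to +
mesh 3 [96T→30T]: |ω|/ω_in = (39/7)×96/30 = 624/35, sense flips to −
mesh 4 [22T→24T]: |ω|/ω_in = (624/35)×22/24 = 572/35, sense flips to +
signed output speed (× input speed) = 572/35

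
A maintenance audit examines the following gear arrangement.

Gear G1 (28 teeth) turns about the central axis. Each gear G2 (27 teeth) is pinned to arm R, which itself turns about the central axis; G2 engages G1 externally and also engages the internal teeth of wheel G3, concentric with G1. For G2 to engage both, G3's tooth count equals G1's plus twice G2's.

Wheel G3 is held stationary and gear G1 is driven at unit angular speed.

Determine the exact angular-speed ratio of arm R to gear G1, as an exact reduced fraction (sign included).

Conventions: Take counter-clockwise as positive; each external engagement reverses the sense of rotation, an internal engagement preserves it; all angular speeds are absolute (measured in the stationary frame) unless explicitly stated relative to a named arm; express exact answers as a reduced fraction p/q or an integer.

recognized (axles ride arm R): planetary set, 28/27/82 teeth
ring teeth: 28 + 2·27 = 82
28(ω_sun−ω_arm) = −82(ω_ring−ω_arm),  ω_ring = 0, ω_sun = 1
28(1−ω_arm) = −82(0−ω_arm)  ⇒  110·ω_arm = 28  ⇒  ω_arm = 14/55
ω_out/ω_in = 14/55

14/55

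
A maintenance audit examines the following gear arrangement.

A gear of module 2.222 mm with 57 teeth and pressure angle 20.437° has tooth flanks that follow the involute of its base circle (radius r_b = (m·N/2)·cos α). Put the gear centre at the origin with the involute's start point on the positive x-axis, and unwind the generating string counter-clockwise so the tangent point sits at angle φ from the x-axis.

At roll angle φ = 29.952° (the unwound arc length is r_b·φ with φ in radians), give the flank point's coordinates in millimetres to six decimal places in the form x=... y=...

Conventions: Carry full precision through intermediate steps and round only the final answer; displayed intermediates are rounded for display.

recognized (one wheel, involute flank): single-mesh tooth geometry, m = 2.222, N = 57
pitch radius r_p = m·N/2 = 2.222·57/2 = 63.327000
base radius r_b = r_p·cos α = 63.327000·cos 20.437° = 59.340989
roll angle φ = 29.952° = 0.52276102 rad
x = r_b·(cos φ + φ·sin φ) = 66.903709
y = r_b·(sin φ − φ·cos φ) = 2.749337

x=66.903709 y=2.749337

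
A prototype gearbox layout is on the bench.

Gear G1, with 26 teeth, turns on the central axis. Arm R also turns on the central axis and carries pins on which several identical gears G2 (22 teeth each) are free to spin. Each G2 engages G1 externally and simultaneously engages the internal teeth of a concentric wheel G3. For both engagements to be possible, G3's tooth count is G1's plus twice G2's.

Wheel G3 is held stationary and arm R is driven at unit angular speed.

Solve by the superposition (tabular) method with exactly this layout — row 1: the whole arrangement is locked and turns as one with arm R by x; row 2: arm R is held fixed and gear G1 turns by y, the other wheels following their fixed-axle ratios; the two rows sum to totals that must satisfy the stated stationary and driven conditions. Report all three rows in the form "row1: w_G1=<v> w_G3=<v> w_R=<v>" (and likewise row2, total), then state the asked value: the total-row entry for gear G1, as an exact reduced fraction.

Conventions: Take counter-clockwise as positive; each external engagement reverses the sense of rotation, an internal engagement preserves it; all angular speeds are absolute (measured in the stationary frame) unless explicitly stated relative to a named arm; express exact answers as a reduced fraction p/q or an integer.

class = planetary set [G3 = 26+2·22 = 70; Willis about the carrier]
row 1 (train locked, turned with arm): all members turn x
row 2 — arm fixed, fixed-axis ratios: sun y, ring −(26/70)·y, arm 0
boundary: total ω_ring = x − (26/70)·y = 0 and total ω_arm = x = 1  ⇒  y = 35/13, x = 1
row 2 ring = −(26/70)·35/13 = -1
totals (row 1 + row 2): sun 1 + 35/13 = 48/13, ring 1 + (-1) = 0, arm 1 + 0 = 1
asked cell (total, sun) = 48/13

row1: w_G1=1 w_G3=1 w_R=1
row2: w_G1=35/13 w_G3=-1 w_R=0
total: w_G1=48/13 w_G3=0 w_R=1
asked value: 48/13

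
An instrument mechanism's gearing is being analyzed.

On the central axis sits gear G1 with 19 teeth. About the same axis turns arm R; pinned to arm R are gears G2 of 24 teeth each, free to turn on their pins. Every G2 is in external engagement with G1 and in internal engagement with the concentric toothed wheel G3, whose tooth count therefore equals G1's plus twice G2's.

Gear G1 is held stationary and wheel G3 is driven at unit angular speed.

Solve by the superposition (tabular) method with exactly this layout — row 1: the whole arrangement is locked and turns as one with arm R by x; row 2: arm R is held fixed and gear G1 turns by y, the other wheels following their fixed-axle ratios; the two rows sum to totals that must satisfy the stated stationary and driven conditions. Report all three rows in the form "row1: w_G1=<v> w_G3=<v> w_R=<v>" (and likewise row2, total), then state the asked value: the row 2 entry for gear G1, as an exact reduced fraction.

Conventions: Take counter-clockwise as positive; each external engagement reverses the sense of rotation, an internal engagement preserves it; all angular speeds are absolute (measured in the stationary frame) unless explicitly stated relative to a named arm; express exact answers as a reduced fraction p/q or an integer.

class = planetary set [G3 = 19+2·24 = 67; Willis about the carrier]
superposition row 1 [locked train]: every member turns x
superposition row 2 [arm held]: sun y, ring −(19/67)·y, arm 0
boundary: total ω_sun = x + y = 0 and total ω_ring = x − (19/67)·y = 1  ⇒  y = -67/86, x = 67/86
row 2 ring = −(19/67)·(-67/86) = 19/86
totals (row 1 + row 2): sun 67/86 + (-67/86) = 0, ring 67/86 + 19/86 = 1, arm 67/86 + 0 = 67/86
asked cell (row2, sun) = -67/86

row1: w_G1=67/86 w_G3=67/86 w_R=67/86
row2: w_G1=-67/86 w_G3=19/86 w_R=0
total: w_G1=0 w_G3=1 w_R=67/86
asked value: -67/86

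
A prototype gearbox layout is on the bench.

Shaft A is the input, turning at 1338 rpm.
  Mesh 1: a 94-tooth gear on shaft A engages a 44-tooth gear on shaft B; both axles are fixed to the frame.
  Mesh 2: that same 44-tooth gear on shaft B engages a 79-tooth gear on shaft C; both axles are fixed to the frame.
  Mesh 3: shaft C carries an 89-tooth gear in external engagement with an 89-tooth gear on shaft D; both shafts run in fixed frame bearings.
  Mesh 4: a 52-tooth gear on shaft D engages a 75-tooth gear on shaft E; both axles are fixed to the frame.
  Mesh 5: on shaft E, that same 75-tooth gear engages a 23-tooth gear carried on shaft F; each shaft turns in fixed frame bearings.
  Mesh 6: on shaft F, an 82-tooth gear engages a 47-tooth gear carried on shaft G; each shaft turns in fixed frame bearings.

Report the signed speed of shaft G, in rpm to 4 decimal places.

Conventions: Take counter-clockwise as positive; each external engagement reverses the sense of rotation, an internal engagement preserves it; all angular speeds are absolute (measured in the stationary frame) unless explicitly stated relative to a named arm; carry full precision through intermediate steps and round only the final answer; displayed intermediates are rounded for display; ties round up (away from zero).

+6279.8371 rpm

6-mesh fixed-axis compound train (all bearings frame-fixed)
mesh 1 [94T→44T]: ω = 1338.0000×94/44 = 2858.4545 rpm, sense flips to −
mesh 2 [44T→79T]: ω = 2858.4545×44/79 = 1592.0506 rpm, sense flips to +
mesh 3 [89T→89T]: ω = 1592.0506×89/89 = 1592.0506 rpm, sense flips to −
mesh 4 [52T→75T]: ω = 1592.0506×52/75 = 1103.8218 rpm, sense flips to +
mesh 5 [75T→23T]: ω = 1103.8218×75/23 = 3599.4188 rpm, sense flips to −
mesh 6 [82T→47T]: ω = 3599.4188×82/47 = 6279.8371 rpm, sense flips to +
signed output speed = +6279.8371 rpm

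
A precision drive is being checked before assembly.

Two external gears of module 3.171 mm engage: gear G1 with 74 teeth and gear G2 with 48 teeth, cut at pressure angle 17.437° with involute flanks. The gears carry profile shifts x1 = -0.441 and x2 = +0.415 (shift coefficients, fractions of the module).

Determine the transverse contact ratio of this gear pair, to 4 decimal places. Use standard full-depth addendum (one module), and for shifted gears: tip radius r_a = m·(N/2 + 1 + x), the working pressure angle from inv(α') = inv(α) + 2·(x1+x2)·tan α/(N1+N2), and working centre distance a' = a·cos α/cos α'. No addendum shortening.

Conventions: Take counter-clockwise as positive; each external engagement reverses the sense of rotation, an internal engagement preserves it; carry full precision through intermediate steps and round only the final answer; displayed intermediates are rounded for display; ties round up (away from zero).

1.8908

class = single-mesh tooth geometry [involute pair 74T × 48T, m = 3.171]
base radii: r_b1 = 111.935474, r_b2 = 72.606794
tip radii: r_a1 = 119.099589, r_a2 = 80.590965
inv(α') = inv(17.437°) + 2·(-0.441+0.415)·tan α/(74+48) = 0.00962340  ⇒  α' = 17.35888°
a' = a·cos α / cos α' = 193.4310·cos 17.437°/cos 17.35888° = 193.348375
action lengths: √(r_a1²−r_b1²) = 40.683678, √(r_a2²−r_b2²) = 34.973663
base pitch p_b = π·m·cos α = 9.504207
CR = (40.683678 + 34.973663 − 193.348375·sin 17.35888°)/9.504207 = 1.890818
contact ratio ≈ 1.8908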